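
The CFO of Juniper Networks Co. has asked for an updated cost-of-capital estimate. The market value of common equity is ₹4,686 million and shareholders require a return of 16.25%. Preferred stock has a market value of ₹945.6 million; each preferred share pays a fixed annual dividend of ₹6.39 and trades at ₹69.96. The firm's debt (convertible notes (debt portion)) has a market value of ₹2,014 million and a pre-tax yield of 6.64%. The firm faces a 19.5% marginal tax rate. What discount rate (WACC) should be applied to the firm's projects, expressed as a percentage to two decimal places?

12.50%

Cost of preferred: Rp = 6.39 / 69.96 = 9.1338%.
Total capital V = 4686 + 945.6 + 2014 = 7645.6.
Equity: weight = 4686/7645.6 = 0.6129; cost = 16.25%.
Preferred: weight = 945.6/7645.6 = 0.1237; cost = 9.1338%.
Convertible notes (debt portion): weight = 2014/7645.6 = 0.2634; after-tax cost = 6.64% × (1 − 19.5%) = 5.3452%.
WACC = 0.6129 × 16.2500% + 0.1237 × 9.1338% + 0.2634 × 5.3452% = 12.4973%.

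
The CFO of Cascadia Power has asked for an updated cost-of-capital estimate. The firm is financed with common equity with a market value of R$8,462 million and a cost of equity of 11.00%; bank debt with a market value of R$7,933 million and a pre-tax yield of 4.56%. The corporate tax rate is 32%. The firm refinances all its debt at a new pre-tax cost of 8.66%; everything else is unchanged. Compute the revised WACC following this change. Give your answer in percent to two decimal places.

8.53%

After the change:
Total capital V = 8462 + 7933 = 16395.
Equity: weight = 8462/16395 = 0.5161; cost = 11%.
Bank debt: weight = 7933/16395 = 0.4839; after-tax cost = 8.66% × (1 − 32%) = 5.8888%.
WACC = 0.5161 × 11.0000% + 0.4839 × 5.8888% = 8.5269%.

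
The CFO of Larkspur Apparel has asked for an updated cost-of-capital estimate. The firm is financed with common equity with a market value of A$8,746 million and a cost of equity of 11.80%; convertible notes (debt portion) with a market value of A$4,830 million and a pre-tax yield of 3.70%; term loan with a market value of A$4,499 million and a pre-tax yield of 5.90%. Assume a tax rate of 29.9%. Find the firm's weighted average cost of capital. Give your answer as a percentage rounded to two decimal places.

7.43%

Total capital V = 8746 + 4830 + 4499 = 18075.
Equity: weight = 8746/18075 = 0.4839; cost = 11.8%.
Convertible notes (debt portion): weight = 4830/18075 = 0.2672; after-tax cost = 3.7% × (1 − 29.9%) = 2.5937%.
Term loan: weight = 4499/18075 = 0.2489; after-tax cost = 5.9% × (1 − 29.9%) = 4.1359%.
WACC = 0.4839 × 11.8000% + 0.2672 × 2.5937% + 0.2489 × 4.1359% = 7.4322%.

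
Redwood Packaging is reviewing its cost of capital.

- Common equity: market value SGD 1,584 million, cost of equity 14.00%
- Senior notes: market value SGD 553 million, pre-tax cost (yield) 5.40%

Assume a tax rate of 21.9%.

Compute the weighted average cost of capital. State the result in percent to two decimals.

11.47%

Total capital V = 1584 + 553 = 2137.
Equity: weight = 1584/2137 = 0.7412; cost = 14%.
Senior notes: weight = 553/2137 = 0.2588; after-tax cost = 5.4% × (1 − 21.9%) = 4.2174%.
WACC = 0.7412 × 14.0000% + 0.2588 × 4.2174% = 11.4685%.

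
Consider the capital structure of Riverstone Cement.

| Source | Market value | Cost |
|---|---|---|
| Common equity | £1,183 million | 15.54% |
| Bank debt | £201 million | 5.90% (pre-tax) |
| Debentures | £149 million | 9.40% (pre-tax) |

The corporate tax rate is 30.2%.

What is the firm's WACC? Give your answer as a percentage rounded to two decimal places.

13.17%

Total capital V = 1183 + 201 + 149 = 1533.
Equity: weight = 1183/1533 = 0.7717; cost = 15.54%.
Bank debt: weight = 201/1533 = 0.1311; after-tax cost = 5.9% × (1 − 30.2%) = 4.1182%.
Debentures: weight = 149/1533 = 0.0972; after-tax cost = 9.4% × (1 − 30.2%) = 6.5612%.
WACC = 0.7717 × 15.5400% + 0.1311 × 4.1182% + 0.0972 × 6.5612% = 13.1697%.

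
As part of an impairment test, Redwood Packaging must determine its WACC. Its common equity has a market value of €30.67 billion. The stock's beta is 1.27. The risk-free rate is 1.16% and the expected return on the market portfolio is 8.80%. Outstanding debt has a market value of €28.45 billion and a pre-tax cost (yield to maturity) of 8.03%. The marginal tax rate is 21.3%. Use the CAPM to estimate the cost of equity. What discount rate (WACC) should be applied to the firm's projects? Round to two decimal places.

8.68%

Market risk premium = 8.8% − 1.16% = 7.64%.
Cost of equity via CAPM: Re = 1.16% + 1.27 × 7.64% = 10.8628%.
Total capital V = 30.67 + 28.45 = 59.12.
Equity: weight = 30.67/59.12 = 0.5188; cost = 10.8628%.
Debt: weight = 28.45/59.12 = 0.4812; after-tax cost = 8.03% × (1 − 21.3%) = 6.3196%.
WACC = 0.5188 × 10.8628% + 0.4812 × 6.3196% = 8.6765%.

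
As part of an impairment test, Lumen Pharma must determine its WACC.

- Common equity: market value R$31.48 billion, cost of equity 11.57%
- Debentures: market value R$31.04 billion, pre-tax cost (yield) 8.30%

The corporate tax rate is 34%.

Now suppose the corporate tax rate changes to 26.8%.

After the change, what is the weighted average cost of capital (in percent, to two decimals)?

8.84%

After the change:
Total capital V = 31.48 + 31.04 = 62.52.
Equity: weight = 31.48/62.52 = 0.5035; cost = 11.57%.
Debentures: weight = 31.04/62.52 = 0.4965; after-tax cost = 8.3% × (1 − 26.8%) = 6.0756%.
WACC = 0.5035 × 11.5700% + 0.4965 × 6.0756% = 8.8421%.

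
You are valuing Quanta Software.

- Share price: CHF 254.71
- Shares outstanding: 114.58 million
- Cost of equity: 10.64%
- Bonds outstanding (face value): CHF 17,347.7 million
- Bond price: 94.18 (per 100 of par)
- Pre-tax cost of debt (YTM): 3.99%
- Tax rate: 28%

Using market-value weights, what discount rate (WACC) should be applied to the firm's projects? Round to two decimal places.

7.85%

Market value of equity E = 254.71 × 114.58m = 29184.6718m. Market value of debt D = 17347.7m × 94.18/100 = 16338.06386m.
Total capital V = 29184.6718 + 16338.06386 = 45522.73566.
Equity: weight = 29184.6718/45522.73566 = 0.6411; cost = 10.64%.
Bonds outstanding: weight = 16338.06386/45522.73566 = 0.3589; after-tax cost = 3.99% × (1 − 28%) = 2.8728%.
WACC = 0.6411 × 10.6400% + 0.3589 × 2.8728% = 7.8524%.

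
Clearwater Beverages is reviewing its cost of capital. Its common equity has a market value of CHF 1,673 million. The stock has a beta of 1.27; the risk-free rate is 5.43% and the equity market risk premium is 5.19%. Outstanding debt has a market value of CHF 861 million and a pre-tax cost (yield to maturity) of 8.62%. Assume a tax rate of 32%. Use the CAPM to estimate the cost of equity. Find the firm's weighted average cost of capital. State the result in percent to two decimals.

Cost of equity via CAPM: Re = 5.43% + 1.27 × 5.19% = 12.0213%.
Total capital V = 1673 + 861 = 2534.
Equity: weight = 1673/2534 = 0.6602; cost = 12.0213%.
Debt: weight = 861/2534 = 0.3398; after-tax cost = 8.62% × (1 − 32%) = 5.8616%.
WACC = 0.6602 × 12.0213% + 0.3398 × 5.8616% = 9.9284%.

9.93%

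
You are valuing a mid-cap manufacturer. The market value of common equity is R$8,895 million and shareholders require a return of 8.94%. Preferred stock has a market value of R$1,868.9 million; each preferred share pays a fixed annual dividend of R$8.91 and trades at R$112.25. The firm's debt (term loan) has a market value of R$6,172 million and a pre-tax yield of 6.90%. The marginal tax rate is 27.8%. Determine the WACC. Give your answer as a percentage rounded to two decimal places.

Cost of preferred: Rp = 8.91 / 112.25 = 7.9376%.
Total capital V = 8895 + 1868.9 + 6172 = 16935.9.
Equity: weight = 8895/16935.9 = 0.5252; cost = 8.94%.
Preferred: weight = 1868.9/16935.9 = 0.1104; cost = 7.9376%.
Term loan: weight = 6172/16935.9 = 0.3644; after-tax cost = 6.9% × (1 − 27.8%) = 4.9818%.
WACC = 0.5252 × 8.9400% + 0.1104 × 7.9376% + 0.3644 × 4.9818% = 7.3869%.

7.39%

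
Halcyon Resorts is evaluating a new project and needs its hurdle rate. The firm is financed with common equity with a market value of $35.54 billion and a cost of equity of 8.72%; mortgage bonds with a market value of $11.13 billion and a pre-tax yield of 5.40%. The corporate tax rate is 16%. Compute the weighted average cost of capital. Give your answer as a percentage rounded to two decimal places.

Total capital V = 35.54 + 11.13 = 46.67.
Equity: weight = 35.54/46.67 = 0.7615; cost = 8.72%.
Mortgage bonds: weight = 11.13/46.67 = 0.2385; after-tax cost = 5.4% × (1 − 16%) = 4.5360%.
WACC = 0.7615 × 8.7200% + 0.2385 × 4.5360% = 7.7222%.

7.72%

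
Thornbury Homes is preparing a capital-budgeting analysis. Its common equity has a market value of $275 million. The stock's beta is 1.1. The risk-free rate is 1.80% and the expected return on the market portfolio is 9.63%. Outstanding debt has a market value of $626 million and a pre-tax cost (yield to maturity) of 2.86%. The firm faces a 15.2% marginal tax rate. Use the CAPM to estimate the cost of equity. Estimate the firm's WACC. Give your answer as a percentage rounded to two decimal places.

4.86%

Market risk premium = 9.63% − 1.8% = 7.83%.
Cost of equity via CAPM: Re = 1.8% + 1.1 × 7.83% = 10.4130%.
Total capital V = 275 + 626 = 901.
Equity: weight = 275/901 = 0.3052; cost = 10.413%.
Debt: weight = 626/901 = 0.6948; after-tax cost = 2.86% × (1 − 15.2%) = 2.4253%.
WACC = 0.3052 × 10.4130% + 0.6948 × 2.4253% = 4.8633%.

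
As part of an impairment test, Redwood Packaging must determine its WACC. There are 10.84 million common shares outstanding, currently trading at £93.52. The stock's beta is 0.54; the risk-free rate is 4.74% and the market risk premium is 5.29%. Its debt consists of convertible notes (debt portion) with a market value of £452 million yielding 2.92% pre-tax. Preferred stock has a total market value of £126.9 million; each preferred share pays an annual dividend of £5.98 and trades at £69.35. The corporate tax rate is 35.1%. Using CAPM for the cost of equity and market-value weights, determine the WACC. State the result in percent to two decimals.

6.06%

Cost of equity via CAPM: Re = 4.74% + 0.54 × 5.29% = 7.5966%.
Cost of preferred: Rp = 5.98 / 69.35 = 8.6229%.
Market value of equity E = 93.52 × 10.84m = 1013.7568m.
Total capital V = 1013.7568 + 126.9 + 452 = 1592.6568.
Equity: weight = 1013.7568/1592.6568 = 0.6365; cost = 7.5966%.
Preferred: weight = 126.9/1592.6568 = 0.0797; cost = 8.6229%.
Convertible notes (debt portion): weight = 452/1592.6568 = 0.2838; after-tax cost = 2.92% × (1 − 35.1%) = 1.8951%.
WACC = 0.6365 × 7.5966% + 0.0797 × 8.6229% + 0.2838 × 1.8951% = 6.0603%.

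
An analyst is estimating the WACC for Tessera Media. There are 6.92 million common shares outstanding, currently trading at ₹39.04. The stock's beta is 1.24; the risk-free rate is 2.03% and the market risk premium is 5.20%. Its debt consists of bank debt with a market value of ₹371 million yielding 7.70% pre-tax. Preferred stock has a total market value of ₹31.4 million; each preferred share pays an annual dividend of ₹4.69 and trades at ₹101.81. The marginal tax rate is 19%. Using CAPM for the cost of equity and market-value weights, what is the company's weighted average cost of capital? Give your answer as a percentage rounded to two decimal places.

Cost of equity via CAPM: Re = 2.03% + 1.24 × 5.2% = 8.4780%.
Cost of preferred: Rp = 4.69 / 101.81 = 4.6066%.
Market value of equity E = 39.04 × 6.92m = 270.1568m.
Total capital V = 270.1568 + 31.4 + 371 = 672.5568.
Equity: weight = 270.1568/672.5568 = 0.4017; cost = 8.478%.
Preferred: weight = 31.4/672.5568 = 0.0467; cost = 4.6066%.
Bank debt: weight = 371/672.5568 = 0.5516; after-tax cost = 7.7% × (1 − 19%) = 6.2370%.
WACC = 0.4017 × 8.4780% + 0.0467 × 4.6066% + 0.5516 × 6.2370% = 7.0611%.

7.06%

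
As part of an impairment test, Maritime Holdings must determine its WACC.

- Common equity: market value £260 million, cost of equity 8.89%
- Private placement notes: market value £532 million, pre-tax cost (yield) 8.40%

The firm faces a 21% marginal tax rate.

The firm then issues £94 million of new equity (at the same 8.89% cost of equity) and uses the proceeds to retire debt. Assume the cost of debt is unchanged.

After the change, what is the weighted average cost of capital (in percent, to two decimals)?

7.64%

After the change:
Total capital V = 354 + 438 = 792.
Equity: weight = 354/792 = 0.4470; cost = 8.89%.
Private placement notes: weight = 438/792 = 0.5530; after-tax cost = 8.4% × (1 − 21%) = 6.6360%.
WACC = 0.4470 × 8.8900% + 0.5530 × 6.6360% = 7.6435%.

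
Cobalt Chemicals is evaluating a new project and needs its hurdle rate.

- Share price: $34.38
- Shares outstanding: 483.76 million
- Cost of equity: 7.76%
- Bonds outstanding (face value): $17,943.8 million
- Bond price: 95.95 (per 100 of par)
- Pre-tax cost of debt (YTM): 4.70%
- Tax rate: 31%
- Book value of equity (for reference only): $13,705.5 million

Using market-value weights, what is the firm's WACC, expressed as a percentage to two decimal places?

Market value of equity E = 34.38 × 483.76m = 16631.6688m. Market value of debt D = 17943.8m × 95.95/100 = 17217.0761m.
Total capital V = 16631.6688 + 17217.0761 = 33848.7449.
Equity: weight = 16631.6688/33848.7449 = 0.4914; cost = 7.76%.
Bonds outstanding: weight = 17217.0761/33848.7449 = 0.5086; after-tax cost = 4.7% × (1 − 31%) = 3.2430%.
WACC = 0.4914 × 7.7600% + 0.5086 × 3.2430% = 5.4624%.

5.46%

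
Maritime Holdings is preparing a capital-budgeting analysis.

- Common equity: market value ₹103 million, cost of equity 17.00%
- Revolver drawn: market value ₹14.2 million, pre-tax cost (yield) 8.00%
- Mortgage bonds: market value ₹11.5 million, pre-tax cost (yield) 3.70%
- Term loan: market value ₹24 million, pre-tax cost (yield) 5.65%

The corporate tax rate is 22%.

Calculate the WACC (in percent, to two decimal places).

Total capital V = 103 + 14.2 + 11.5 + 24 = 152.7.
Equity: weight = 103/152.7 = 0.6745; cost = 17%.
Revolver drawn: weight = 14.2/152.7 = 0.0930; after-tax cost = 8% × (1 − 22%) = 6.2400%.
Mortgage bonds: weight = 11.5/152.7 = 0.0753; after-tax cost = 3.7% × (1 − 22%) = 2.8860%.
Term loan: weight = 24/152.7 = 0.1572; after-tax cost = 5.65% × (1 − 22%) = 4.4070%.
WACC = 0.6745 × 17.0000% + 0.0930 × 6.2400% + 0.0753 × 2.8860% + 0.1572 × 4.4070% = 12.9572%.

12.96%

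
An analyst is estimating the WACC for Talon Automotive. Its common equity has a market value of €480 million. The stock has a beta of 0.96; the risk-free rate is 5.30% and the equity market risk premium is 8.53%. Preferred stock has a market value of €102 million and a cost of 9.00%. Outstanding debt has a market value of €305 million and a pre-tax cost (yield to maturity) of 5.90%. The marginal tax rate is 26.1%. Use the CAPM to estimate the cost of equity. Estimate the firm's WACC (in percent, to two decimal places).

Cost of equity via CAPM: Re = 5.3% + 0.96 × 8.53% = 13.4888%.
Total capital V = 480 + 102 + 305 = 887.
Equity: weight = 480/887 = 0.5411; cost = 13.4888%.
Preferred: weight = 102/887 = 0.1150; cost = 9%.
Debt: weight = 305/887 = 0.3439; after-tax cost = 5.9% × (1 − 26.1%) = 4.3601%.
WACC = 0.5411 × 13.4888% + 0.1150 × 9.0000% + 0.3439 × 4.3601% = 9.8337%.

9.83%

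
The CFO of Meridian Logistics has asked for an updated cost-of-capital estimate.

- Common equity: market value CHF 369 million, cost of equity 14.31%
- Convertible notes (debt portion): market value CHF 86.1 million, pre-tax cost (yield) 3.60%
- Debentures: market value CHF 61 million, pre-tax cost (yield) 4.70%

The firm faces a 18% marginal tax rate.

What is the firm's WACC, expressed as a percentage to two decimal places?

11.18%

Total capital V = 369 + 86.1 + 61 = 516.1.
Equity: weight = 369/516.1 = 0.7150; cost = 14.31%.
Convertible notes (debt portion): weight = 86.1/516.1 = 0.1668; after-tax cost = 3.6% × (1 − 18%) = 2.9520%.
Debentures: weight = 61/516.1 = 0.1182; after-tax cost = 4.7% × (1 − 18%) = 3.8540%.
WACC = 0.7150 × 14.3100% + 0.1668 × 2.9520% + 0.1182 × 3.8540% = 11.1793%.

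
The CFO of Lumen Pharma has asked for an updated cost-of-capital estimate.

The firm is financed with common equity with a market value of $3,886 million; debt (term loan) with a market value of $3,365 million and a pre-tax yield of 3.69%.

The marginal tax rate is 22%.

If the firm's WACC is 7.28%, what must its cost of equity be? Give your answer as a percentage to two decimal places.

11.09%

Total capital V = 3886 + 3365 = 7251.
Equity weight = 3886/7251 = 0.5359.
Term loan weight = 3365/7251 = 0.4641.
Debt contribution = 0.4641 × 3.69% × (1 − 22%) = 1.3357%.
Required equity contribution = 7.28% − 1.3357% = 5.9443%.
Re = 5.9443% / 0.5359 = 11.0916%.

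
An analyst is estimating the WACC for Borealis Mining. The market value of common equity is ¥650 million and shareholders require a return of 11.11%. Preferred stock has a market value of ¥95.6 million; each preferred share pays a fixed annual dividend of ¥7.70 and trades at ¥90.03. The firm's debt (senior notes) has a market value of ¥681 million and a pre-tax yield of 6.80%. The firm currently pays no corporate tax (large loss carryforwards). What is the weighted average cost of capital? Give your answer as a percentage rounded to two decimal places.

Cost of preferred: Rp = 7.7 / 90.03 = 8.5527%.
Total capital V = 650 + 95.6 + 681 = 1426.6.
Equity: weight = 650/1426.6 = 0.4556; cost = 11.11%.
Preferred: weight = 95.6/1426.6 = 0.0670; cost = 8.5527%.
Senior notes: weight = 681/1426.6 = 0.4774; after-tax cost = 6.8% × (1 − 0%) = 6.8000%.
WACC = 0.4556 × 11.1100% + 0.0670 × 8.5527% + 0.4774 × 6.8000% = 8.8812%.

8.88%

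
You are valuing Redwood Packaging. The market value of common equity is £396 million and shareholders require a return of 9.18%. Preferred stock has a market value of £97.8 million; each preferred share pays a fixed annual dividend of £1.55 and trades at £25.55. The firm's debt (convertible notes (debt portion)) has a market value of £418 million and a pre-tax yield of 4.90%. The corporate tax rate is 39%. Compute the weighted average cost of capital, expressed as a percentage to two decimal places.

Cost of preferred: Rp = 1.55 / 25.55 = 6.0665%.
Total capital V = 396 + 97.8 + 418 = 911.8.
Equity: weight = 396/911.8 = 0.4343; cost = 9.18%.
Preferred: weight = 97.8/911.8 = 0.1073; cost = 6.0665%.
Convertible notes (debt portion): weight = 418/911.8 = 0.4584; after-tax cost = 4.9% × (1 − 39%) = 2.9890%.
WACC = 0.4343 × 9.1800% + 0.1073 × 6.0665% + 0.4584 × 2.9890% = 6.0079%.

6.01%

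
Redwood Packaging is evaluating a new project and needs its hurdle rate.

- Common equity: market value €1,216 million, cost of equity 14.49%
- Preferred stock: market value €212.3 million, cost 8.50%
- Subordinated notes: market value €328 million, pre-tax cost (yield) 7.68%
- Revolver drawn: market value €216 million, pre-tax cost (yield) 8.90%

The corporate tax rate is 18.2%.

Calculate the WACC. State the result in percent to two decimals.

11.69%

Total capital V = 1216 + 212.3 + 328 + 216 = 1972.3.
Equity: weight = 1216/1972.3 = 0.6165; cost = 14.49%.
Preferred: weight = 212.3/1972.3 = 0.1076; cost = 8.5%.
Subordinated notes: weight = 328/1972.3 = 0.1663; after-tax cost = 7.68% × (1 − 18.2%) = 6.2822%.
Revolver drawn: weight = 216/1972.3 = 0.1095; after-tax cost = 8.9% × (1 − 18.2%) = 7.2802%.
WACC = 0.6165 × 14.4900% + 0.1076 × 8.5000% + 0.1663 × 6.2822% + 0.1095 × 7.2802% = 11.6907%.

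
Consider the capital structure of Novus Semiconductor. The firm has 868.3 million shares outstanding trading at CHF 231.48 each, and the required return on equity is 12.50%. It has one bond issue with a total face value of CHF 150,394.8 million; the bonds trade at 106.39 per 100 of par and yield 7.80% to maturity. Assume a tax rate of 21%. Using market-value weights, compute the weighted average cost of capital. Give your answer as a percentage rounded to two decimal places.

Market value of equity E = 231.48 × 868.3m = 200994.084m. Market value of debt D = 150394.8m × 106.39/100 = 160005.02772m.
Total capital V = 200994.084 + 160005.02772 = 360999.11172.
Equity: weight = 200994.084/360999.11172 = 0.5568; cost = 12.5%.
Bonds outstanding: weight = 160005.02772/360999.11172 = 0.4432; after-tax cost = 7.8% × (1 − 21%) = 6.1620%.
WACC = 0.5568 × 12.5000% + 0.4432 × 6.1620% = 9.6908%.

9.69%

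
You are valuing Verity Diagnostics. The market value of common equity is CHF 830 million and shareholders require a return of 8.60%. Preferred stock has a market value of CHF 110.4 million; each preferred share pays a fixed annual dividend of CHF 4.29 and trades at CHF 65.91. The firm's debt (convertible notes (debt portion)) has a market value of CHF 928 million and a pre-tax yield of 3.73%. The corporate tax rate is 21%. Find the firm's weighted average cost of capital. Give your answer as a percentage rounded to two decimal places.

5.67%

Cost of preferred: Rp = 4.29 / 65.91 = 6.5089%.
Total capital V = 830 + 110.4 + 928 = 1868.4.
Equity: weight = 830/1868.4 = 0.4442; cost = 8.6%.
Preferred: weight = 110.4/1868.4 = 0.0591; cost = 6.5089%.
Convertible notes (debt portion): weight = 928/1868.4 = 0.4967; after-tax cost = 3.73% × (1 − 21%) = 2.9467%.
WACC = 0.4442 × 8.6000% + 0.0591 × 6.5089% + 0.4967 × 2.9467% = 5.6686%.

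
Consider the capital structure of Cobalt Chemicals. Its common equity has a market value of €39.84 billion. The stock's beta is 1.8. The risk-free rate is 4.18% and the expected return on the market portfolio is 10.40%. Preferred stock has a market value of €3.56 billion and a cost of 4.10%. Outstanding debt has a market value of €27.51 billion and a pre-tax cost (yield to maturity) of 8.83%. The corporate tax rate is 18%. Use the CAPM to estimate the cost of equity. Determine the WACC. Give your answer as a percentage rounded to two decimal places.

11.65%

Market risk premium = 10.4% − 4.18% = 6.22%.
Cost of equity via CAPM: Re = 4.18% + 1.8 × 6.22% = 15.3760%.
Total capital V = 39.84 + 3.56 + 27.51 = 70.91.
Equity: weight = 39.84/70.91 = 0.5618; cost = 15.376%.
Preferred: weight = 3.56/70.91 = 0.0502; cost = 4.1%.
Debt: weight = 27.51/70.91 = 0.3880; after-tax cost = 8.83% × (1 − 18%) = 7.2406%.
WACC = 0.5618 × 15.3760% + 0.0502 × 4.1000% + 0.3880 × 7.2406% = 11.6537%.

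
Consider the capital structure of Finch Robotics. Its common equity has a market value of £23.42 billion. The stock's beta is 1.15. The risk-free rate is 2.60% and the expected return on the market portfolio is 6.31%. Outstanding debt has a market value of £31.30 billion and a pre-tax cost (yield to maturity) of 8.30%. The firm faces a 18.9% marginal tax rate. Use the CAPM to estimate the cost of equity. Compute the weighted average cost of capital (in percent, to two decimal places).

6.79%

Market risk premium = 6.31% − 2.6% = 3.71%.
Cost of equity via CAPM: Re = 2.6% + 1.15 × 3.71% = 6.8665%.
Total capital V = 23.42 + 31.3 = 54.72.
Equity: weight = 23.42/54.72 = 0.4280; cost = 6.8665%.
Debt: weight = 31.3/54.72 = 0.5720; after-tax cost = 8.3% × (1 − 18.9%) = 6.7313%.
WACC = 0.4280 × 6.8665% + 0.5720 × 6.7313% = 6.7892%.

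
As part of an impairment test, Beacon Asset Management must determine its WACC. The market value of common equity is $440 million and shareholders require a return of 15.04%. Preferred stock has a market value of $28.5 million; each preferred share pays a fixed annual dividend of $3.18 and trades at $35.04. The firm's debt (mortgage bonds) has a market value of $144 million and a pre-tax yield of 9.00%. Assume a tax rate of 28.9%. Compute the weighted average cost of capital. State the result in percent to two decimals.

12.73%

Cost of preferred: Rp = 3.18 / 35.04 = 9.0753%.
Total capital V = 440 + 28.5 + 144 = 612.5.
Equity: weight = 440/612.5 = 0.7184; cost = 15.04%.
Preferred: weight = 28.5/612.5 = 0.0465; cost = 9.0753%.
Mortgage bonds: weight = 144/612.5 = 0.2351; after-tax cost = 9% × (1 − 28.9%) = 6.3990%.
WACC = 0.7184 × 15.0400% + 0.0465 × 9.0753% + 0.2351 × 6.3990% = 12.7309%.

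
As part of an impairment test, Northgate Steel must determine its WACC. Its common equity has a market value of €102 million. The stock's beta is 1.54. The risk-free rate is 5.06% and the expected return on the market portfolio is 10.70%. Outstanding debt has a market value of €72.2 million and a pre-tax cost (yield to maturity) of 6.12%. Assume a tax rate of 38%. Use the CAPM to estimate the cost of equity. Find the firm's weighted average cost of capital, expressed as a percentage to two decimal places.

Market risk premium = 10.7% − 5.06% = 5.64%.
Cost of equity via CAPM: Re = 5.06% + 1.54 × 5.64% = 13.7456%.
Total capital V = 102 + 72.2 = 174.2.
Equity: weight = 102/174.2 = 0.5855; cost = 13.7456%.
Debt: weight = 72.2/174.2 = 0.4145; after-tax cost = 6.12% × (1 − 38%) = 3.7944%.
WACC = 0.5855 × 13.7456% + 0.4145 × 3.7944% = 9.6212%.

9.62%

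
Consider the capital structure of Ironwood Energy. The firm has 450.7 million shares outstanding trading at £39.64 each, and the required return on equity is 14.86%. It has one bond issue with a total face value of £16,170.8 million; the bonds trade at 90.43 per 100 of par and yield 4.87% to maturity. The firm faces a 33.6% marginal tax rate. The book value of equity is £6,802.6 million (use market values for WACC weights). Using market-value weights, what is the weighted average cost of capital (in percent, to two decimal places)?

Market value of equity E = 39.64 × 450.7m = 17865.748m. Market value of debt D = 16170.8m × 90.43/100 = 14623.25444m.
Total capital V = 17865.748 + 14623.25444 = 32489.00244.
Equity: weight = 17865.748/32489.00244 = 0.5499; cost = 14.86%.
Bonds outstanding: weight = 14623.25444/32489.00244 = 0.4501; after-tax cost = 4.87% × (1 − 33.6%) = 3.2337%.
WACC = 0.5499 × 14.8600% + 0.4501 × 3.2337% = 9.6270%.

9.63%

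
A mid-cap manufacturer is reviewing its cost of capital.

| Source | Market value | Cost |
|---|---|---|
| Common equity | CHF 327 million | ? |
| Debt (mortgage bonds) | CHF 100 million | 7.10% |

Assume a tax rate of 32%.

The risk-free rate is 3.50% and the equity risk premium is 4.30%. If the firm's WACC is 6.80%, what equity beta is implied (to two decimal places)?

0.91

Total capital V = 327 + 100 = 427.
Equity weight = 327/427 = 0.7658.
Mortgage bonds weight = 100/427 = 0.2342.
Debt contribution = 0.2342 × 7.1% × (1 − 32%) = 1.1307%.
Required equity contribution = 6.8% − 1.1307% = 5.6693%  ⇒  Re = 7.4031%.
CAPM: 7.4031% = 3.5% + β × 4.3%  ⇒  β = 0.9077.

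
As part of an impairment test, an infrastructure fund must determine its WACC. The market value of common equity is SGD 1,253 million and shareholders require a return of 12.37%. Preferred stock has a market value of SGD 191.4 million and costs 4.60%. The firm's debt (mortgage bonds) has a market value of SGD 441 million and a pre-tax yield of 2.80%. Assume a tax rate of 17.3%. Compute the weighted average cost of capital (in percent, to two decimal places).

Total capital V = 1253 + 191.4 + 441 = 1885.4.
Equity: weight = 1253/1885.4 = 0.6646; cost = 12.37%.
Preferred: weight = 191.4/1885.4 = 0.1015; cost = 4.6%.
Mortgage bonds: weight = 441/1885.4 = 0.2339; after-tax cost = 2.8% × (1 − 17.3%) = 2.3156%.
WACC = 0.6646 × 12.3700% + 0.1015 × 4.6000% + 0.2339 × 2.3156% = 9.2295%.

9.23%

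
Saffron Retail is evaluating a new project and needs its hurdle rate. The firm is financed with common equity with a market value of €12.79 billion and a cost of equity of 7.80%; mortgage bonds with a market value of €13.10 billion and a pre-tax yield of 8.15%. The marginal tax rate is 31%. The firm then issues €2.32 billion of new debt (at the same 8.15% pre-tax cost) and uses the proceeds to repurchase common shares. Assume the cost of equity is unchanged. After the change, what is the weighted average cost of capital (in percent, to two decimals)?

After the change:
Total capital V = 10.47 + 15.42 = 25.89.
Equity: weight = 10.47/25.89 = 0.4044; cost = 7.8%.
Mortgage bonds: weight = 15.42/25.89 = 0.5956; after-tax cost = 8.15% × (1 − 31%) = 5.6235%.
WACC = 0.4044 × 7.8000% + 0.5956 × 5.6235% = 6.5037%.

6.50%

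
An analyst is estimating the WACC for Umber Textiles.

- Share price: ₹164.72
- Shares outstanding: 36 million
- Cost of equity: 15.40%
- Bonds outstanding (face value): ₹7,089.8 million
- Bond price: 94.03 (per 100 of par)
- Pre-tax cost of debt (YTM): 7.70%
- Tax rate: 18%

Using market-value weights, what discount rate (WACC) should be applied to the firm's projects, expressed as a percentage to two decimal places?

Market value of equity E = 164.72 × 36m = 5929.92m. Market value of debt D = 7089.8m × 94.03/100 = 6666.53894m.
Total capital V = 5929.92 + 6666.53894 = 12596.45894.
Equity: weight = 5929.92/12596.45894 = 0.4708; cost = 15.4%.
Bonds outstanding: weight = 6666.53894/12596.45894 = 0.5292; after-tax cost = 7.7% × (1 − 18%) = 6.3140%.
WACC = 0.4708 × 15.4000% + 0.5292 × 6.3140% = 10.5913%.

10.59%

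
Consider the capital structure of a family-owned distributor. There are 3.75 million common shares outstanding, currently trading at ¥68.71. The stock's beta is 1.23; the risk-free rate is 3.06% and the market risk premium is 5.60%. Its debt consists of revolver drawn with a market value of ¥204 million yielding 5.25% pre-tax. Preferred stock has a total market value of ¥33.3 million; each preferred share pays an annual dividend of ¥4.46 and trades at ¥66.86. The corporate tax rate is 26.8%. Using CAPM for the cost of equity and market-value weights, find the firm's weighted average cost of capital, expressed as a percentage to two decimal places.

Cost of equity via CAPM: Re = 3.06% + 1.23 × 5.6% = 9.9480%.
Cost of preferred: Rp = 4.46 / 66.86 = 6.6707%.
Market value of equity E = 68.71 × 3.75m = 257.6625m.
Total capital V = 257.6625 + 33.3 + 204 = 494.9625.
Equity: weight = 257.6625/494.9625 = 0.5206; cost = 9.948%.
Preferred: weight = 33.3/494.9625 = 0.0673; cost = 6.6707%.
Revolver drawn: weight = 204/494.9625 = 0.4122; after-tax cost = 5.25% × (1 − 26.8%) = 3.8430%.
WACC = 0.5206 × 9.9480% + 0.0673 × 6.6707% + 0.4122 × 3.8430% = 7.2113%.

7.21%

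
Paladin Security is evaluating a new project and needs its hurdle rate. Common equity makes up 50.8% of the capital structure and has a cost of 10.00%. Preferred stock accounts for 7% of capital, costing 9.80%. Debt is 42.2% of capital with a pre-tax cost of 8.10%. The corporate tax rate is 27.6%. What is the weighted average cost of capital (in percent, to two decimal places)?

8.24%

After-tax cost of debt = 8.1% × (1 − 27.6%) = 5.8644%.
WACC = 0.508 × 10.0000% + 0.070 × 9.8000% + 0.422 × 5.8644% = 8.2408%.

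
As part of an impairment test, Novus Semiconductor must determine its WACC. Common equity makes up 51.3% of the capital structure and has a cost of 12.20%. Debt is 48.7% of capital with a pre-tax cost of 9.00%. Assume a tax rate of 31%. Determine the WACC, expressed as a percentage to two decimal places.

After-tax cost of debt = 9% × (1 − 31%) = 6.2100%.
WACC = 0.513 × 12.2000% + 0.487 × 6.2100% = 9.2829%.

9.28%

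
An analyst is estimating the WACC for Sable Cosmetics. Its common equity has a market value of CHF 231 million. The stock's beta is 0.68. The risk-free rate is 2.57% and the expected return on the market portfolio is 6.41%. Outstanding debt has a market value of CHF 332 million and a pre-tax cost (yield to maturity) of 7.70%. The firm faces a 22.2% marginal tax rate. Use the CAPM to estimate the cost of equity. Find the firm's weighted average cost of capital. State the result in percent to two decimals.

Market risk premium = 6.41% − 2.57% = 3.84%.
Cost of equity via CAPM: Re = 2.57% + 0.68 × 3.84% = 5.1812%.
Total capital V = 231 + 332 = 563.
Equity: weight = 231/563 = 0.4103; cost = 5.1812%.
Debt: weight = 332/563 = 0.5897; after-tax cost = 7.7% × (1 − 22.2%) = 5.9906%.
WACC = 0.4103 × 5.1812% + 0.5897 × 5.9906% = 5.6585%.

5.66%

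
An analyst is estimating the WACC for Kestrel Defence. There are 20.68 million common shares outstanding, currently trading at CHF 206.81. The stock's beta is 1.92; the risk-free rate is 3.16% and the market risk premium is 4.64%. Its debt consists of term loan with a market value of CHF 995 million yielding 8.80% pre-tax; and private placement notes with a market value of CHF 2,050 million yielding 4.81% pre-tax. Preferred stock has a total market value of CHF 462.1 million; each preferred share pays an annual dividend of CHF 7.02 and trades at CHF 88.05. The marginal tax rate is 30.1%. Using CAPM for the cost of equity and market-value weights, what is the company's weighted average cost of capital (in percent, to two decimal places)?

8.78%

Cost of equity via CAPM: Re = 3.16% + 1.92 × 4.64% = 12.0688%.
Cost of preferred: Rp = 7.02 / 88.05 = 7.9727%.
Market value of equity E = 206.81 × 20.68m = 4276.8308m.
Total capital V = 4276.8308 + 462.1 + 995 + 2050 = 7783.9308.
Equity: weight = 4276.8308/7783.9308 = 0.5494; cost = 12.0688%.
Preferred: weight = 462.1/7783.9308 = 0.0594; cost = 7.9727%.
Term loan: weight = 995/7783.9308 = 0.1278; after-tax cost = 8.8% × (1 − 30.1%) = 6.1512%.
Private placement notes: weight = 2050/7783.9308 = 0.2634; after-tax cost = 4.81% × (1 − 30.1%) = 3.3622%.
WACC = 0.5494 × 12.0688% + 0.0594 × 7.9727% + 0.1278 × 6.1512% + 0.2634 × 3.3622% = 8.7762%.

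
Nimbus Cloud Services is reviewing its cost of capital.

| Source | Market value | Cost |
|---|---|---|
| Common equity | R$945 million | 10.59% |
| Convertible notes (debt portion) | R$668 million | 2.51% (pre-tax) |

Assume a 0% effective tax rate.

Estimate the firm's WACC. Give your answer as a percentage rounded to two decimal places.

Total capital V = 945 + 668 = 1613.
Equity: weight = 945/1613 = 0.5859; cost = 10.59%.
Convertible notes (debt portion): weight = 668/1613 = 0.4141; after-tax cost = 2.51% × (1 − 0%) = 2.5100%.
WACC = 0.5859 × 10.5900% + 0.4141 × 2.5100% = 7.2438%.

7.24%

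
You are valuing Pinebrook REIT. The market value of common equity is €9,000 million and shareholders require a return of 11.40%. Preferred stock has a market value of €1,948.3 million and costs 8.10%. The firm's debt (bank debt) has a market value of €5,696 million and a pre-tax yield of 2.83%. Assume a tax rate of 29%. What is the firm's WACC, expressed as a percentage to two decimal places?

7.80%

Total capital V = 9000 + 1948.3 + 5696 = 16644.3.
Equity: weight = 9000/16644.3 = 0.5407; cost = 11.4%.
Preferred: weight = 1948.3/16644.3 = 0.1171; cost = 8.1%.
Bank debt: weight = 5696/16644.3 = 0.3422; after-tax cost = 2.83% × (1 − 29%) = 2.0093%.
WACC = 0.5407 × 11.4000% + 0.1171 × 8.1000% + 0.3422 × 2.0093% = 7.8000%.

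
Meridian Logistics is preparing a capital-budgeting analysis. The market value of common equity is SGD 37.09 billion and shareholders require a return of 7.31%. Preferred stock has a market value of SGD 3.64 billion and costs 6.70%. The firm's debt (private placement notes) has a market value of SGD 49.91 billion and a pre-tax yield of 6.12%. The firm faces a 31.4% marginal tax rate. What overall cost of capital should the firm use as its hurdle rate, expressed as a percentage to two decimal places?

5.57%

Total capital V = 37.09 + 3.64 + 49.91 = 90.64.
Equity: weight = 37.09/90.64 = 0.4092; cost = 7.31%.
Preferred: weight = 3.64/90.64 = 0.0402; cost = 6.7%.
Private placement notes: weight = 49.91/90.64 = 0.5506; after-tax cost = 6.12% × (1 − 31.4%) = 4.1983%.
WACC = 0.4092 × 7.3100% + 0.0402 × 6.7000% + 0.5506 × 4.1983% = 5.5721%.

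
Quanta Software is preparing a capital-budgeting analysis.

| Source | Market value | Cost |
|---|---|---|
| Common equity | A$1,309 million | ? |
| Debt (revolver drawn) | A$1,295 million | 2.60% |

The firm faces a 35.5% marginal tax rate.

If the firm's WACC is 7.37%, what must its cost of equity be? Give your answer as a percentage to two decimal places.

Total capital V = 1309 + 1295 = 2604.
Equity weight = 1309/2604 = 0.5027.
Revolver drawn weight = 1295/2604 = 0.4973.
Debt contribution = 0.4973 × 2.6% × (1 − 35.5%) = 0.8340%.
Required equity contribution = 7.37% − 0.8340% = 6.5360%.
Re = 6.5360% / 0.5027 = 13.0021%.

13.00%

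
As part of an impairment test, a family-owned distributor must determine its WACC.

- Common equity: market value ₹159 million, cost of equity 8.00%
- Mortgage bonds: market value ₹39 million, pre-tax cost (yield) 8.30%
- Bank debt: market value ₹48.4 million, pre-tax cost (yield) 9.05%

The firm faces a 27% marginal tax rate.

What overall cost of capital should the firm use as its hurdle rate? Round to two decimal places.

Total capital V = 159 + 39 + 48.4 = 246.4.
Equity: weight = 159/246.4 = 0.6453; cost = 8%.
Mortgage bonds: weight = 39/246.4 = 0.1583; after-tax cost = 8.3% × (1 − 27%) = 6.0590%.
Bank debt: weight = 48.4/246.4 = 0.1964; after-tax cost = 9.05% × (1 − 27%) = 6.6065%.
WACC = 0.6453 × 8.0000% + 0.1583 × 6.0590% + 0.1964 × 6.6065% = 7.4191%.

7.42%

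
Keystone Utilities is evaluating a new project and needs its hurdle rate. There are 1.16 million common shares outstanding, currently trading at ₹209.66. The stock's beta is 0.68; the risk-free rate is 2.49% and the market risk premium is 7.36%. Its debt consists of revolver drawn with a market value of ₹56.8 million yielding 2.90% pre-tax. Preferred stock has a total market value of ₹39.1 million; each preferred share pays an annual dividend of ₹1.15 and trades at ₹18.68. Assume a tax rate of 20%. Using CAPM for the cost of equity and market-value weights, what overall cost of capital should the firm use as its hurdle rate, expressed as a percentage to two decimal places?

6.47%

Cost of equity via CAPM: Re = 2.49% + 0.68 × 7.36% = 7.4948%.
Cost of preferred: Rp = 1.15 / 18.68 = 6.1563%.
Market value of equity E = 209.66 × 1.16m = 243.2056m.
Total capital V = 243.2056 + 39.1 + 56.8 = 339.1056.
Equity: weight = 243.2056/339.1056 = 0.7172; cost = 7.4948%.
Preferred: weight = 39.1/339.1056 = 0.1153; cost = 6.1563%.
Revolver drawn: weight = 56.8/339.1056 = 0.1675; after-tax cost = 2.9% × (1 − 20%) = 2.3200%.
WACC = 0.7172 × 7.4948% + 0.1153 × 6.1563% + 0.1675 × 2.3200% = 6.4737%.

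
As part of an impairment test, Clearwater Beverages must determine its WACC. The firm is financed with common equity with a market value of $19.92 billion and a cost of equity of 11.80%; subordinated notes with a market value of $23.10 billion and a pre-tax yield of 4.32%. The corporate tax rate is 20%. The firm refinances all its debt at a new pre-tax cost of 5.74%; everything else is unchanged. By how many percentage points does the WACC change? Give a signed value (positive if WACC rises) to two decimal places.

Current WACC:
Total capital V = 19.92 + 23.1 = 43.02.
Equity: weight = 19.92/43.02 = 0.4630; cost = 11.8%.
Subordinated notes: weight = 23.1/43.02 = 0.5370; after-tax cost = 4.32% × (1 − 20%) = 3.4560%.
WACC = 0.4630 × 11.8000% + 0.5370 × 3.4560% = 7.3196%.
After the change:
Total capital V = 19.92 + 23.1 = 43.02.
Equity: weight = 19.92/43.02 = 0.4630; cost = 11.8%.
Subordinated notes: weight = 23.1/43.02 = 0.5370; after-tax cost = 5.74% × (1 − 20%) = 4.5920%.
WACC = 0.4630 × 11.8000% + 0.5370 × 4.5920% = 7.9296%.
Change in WACC = 7.9296% − 7.3196% = 0.6100 pp.

+0.61 pp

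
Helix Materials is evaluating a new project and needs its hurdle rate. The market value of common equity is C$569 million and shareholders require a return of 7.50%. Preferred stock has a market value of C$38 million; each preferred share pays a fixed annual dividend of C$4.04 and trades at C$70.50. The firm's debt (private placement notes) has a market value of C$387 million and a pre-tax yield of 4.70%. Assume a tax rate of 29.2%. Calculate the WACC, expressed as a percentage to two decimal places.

Cost of preferred: Rp = 4.04 / 70.5 = 5.7305%.
Total capital V = 569 + 38 + 387 = 994.
Equity: weight = 569/994 = 0.5724; cost = 7.5%.
Preferred: weight = 38/994 = 0.0382; cost = 5.7305%.
Private placement notes: weight = 387/994 = 0.3893; after-tax cost = 4.7% × (1 − 29.2%) = 3.3276%.
WACC = 0.5724 × 7.5000% + 0.0382 × 5.7305% + 0.3893 × 3.3276% = 5.8079%.

5.81%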